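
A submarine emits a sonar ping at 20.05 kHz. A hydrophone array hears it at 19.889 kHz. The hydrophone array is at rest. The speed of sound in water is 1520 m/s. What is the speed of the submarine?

f' < f, so the submarine is receding.
f' = f · v/(v + v_s) ⇒ v_s = v · |1 − f/f'|.
v_s = 1520 × |1 − 20.05/19.889| = 1520 × 0.008095 ≈ 12.3 m/s.

12.3 m/s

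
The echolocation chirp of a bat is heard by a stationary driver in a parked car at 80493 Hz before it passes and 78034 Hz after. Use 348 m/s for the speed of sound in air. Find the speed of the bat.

5.4 m/s

f₁/f₂ = (v + v_s)/(v − v_s), so v_s = v · (f₁ − f₂)/(f₁ + f₂).
v_s = 348 × (80493 − 78034)/(80493 + 78034) = 348 × 2459/158527 ≈ 5.4 m/s.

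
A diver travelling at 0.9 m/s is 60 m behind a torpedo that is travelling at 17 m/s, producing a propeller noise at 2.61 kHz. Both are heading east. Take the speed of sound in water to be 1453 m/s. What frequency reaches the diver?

The diver is behind, so the torpedo is moving away from it while the diver is moving toward the torpedo.
General Doppler shift: f' = f · (v + v_o)/(v + v_s).
f' = 2.61 × (1453 + 0.9)/(1453 + 17) = 2.61 × 1453.9/1470 ≈ 2.58 kHz.

2.58 kHz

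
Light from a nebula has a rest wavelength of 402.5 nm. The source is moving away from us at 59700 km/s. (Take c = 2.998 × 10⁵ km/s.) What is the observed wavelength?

β = v/c = 59700/299800 = 0.1991.
Relativistic Doppler for wavelength: λ' = λ₀ · √((1 + β)/(1 − β)).
λ' = 402.5 × √(1.1991/0.8009) = 402.5 × 1.22364 ≈ 492.5 nm.

492.5 nm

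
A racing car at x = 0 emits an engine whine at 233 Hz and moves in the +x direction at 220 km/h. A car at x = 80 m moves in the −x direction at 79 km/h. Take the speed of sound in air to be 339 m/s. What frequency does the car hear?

303 Hz

220 km/h = 61.11 m/s; 79 km/h = 21.94 m/s.
The observer lies on the +x side, so the source is heading toward the observer and the observer is heading toward the source.
Both move, so f' = f · (v + v_o)/(v − v_s).
f' = 233 × (339 + 21.94)/(339 − 61.11) = 233 × 360.94/277.89 ≈ 303 Hz.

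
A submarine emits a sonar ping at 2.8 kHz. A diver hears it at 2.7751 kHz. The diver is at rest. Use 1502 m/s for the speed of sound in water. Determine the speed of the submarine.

13.5 m/s

f' < f, so the submarine is receding.
f' = f · v/(v + v_s) ⇒ v_s = v · |1 − f/f'|.
v_s = 1502 × |1 − 2.8/2.7751| = 1502 × 0.008973 ≈ 13.5 m/s.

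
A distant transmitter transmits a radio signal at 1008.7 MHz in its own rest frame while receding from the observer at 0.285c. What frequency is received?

752.4 MHz

Relativistic Doppler for frequency: f' = f₀ · √((1 − β)/(1 + β)).
f' = 1008.7 × √(0.7150/1.2850) = 1008.7 × 0.74594 ≈ 752.4 MHz.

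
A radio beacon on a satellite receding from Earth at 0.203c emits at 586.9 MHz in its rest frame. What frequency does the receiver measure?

Relativistic Doppler for frequency: f' = f₀ · √((1 − β)/(1 + β)).
f' = 586.9 × √(0.7970/1.2030) = 586.9 × 0.81395 ≈ 477.7 MHz.

477.7 MHz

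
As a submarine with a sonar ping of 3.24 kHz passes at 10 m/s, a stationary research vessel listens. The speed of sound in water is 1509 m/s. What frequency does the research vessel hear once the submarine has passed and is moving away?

Receding: f₂ = f · v/(v + v_s) = 3.24 × 1509/1519 ≈ 3.22 kHz.

3.22 kHz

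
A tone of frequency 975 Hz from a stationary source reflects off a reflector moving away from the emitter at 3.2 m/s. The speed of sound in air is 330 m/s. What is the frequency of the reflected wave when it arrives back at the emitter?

At the reflector (a moving observer), f₁ = f₀ · (v − u)/v = 975 × 326.8/330 ≈ 966 Hz.
On reflection it acts as a source moving away from the stationary detector: f₂ = f₁ · v/(v + u) = 966 × 330/333.2 ≈ 956 Hz.

956 Hz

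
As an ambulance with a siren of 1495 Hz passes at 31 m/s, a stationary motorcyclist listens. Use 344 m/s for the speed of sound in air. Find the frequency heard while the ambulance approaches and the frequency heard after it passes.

1643 Hz approaching; 1371 Hz receding

Approaching: f₁ = f · v/(v − v_s) = 1495 × 344/313 ≈ 1643 Hz.
Receding: f₂ = f · v/(v + v_s) = 1495 × 344/375 ≈ 1371 Hz.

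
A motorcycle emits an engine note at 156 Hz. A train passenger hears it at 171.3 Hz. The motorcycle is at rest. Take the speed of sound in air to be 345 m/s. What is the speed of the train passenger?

34 m/s

f' > f, so the train passenger is approaching.
f' = f · (v + v_o)/v ⇒ v_o = v · |f'/f − 1|.
v_o = 345 × |171.3/156 − 1| = 345 × 0.09808 ≈ 34 m/s.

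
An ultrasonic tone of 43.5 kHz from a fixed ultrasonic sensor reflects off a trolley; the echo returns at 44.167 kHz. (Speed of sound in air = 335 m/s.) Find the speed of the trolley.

2.55 m/s

Double Doppler shift off a moving reflector: f₂ = f₀ · (v + u)/(v − u) (u > 0 toward emitter).
Rearranging, u = v · (f₂ − f₀)/(f₂ + f₀) = 335 × 0.667/87.667 ≈ 2.55 m/s.
So the trolley is moving at 2.55 m/s toward the emitter.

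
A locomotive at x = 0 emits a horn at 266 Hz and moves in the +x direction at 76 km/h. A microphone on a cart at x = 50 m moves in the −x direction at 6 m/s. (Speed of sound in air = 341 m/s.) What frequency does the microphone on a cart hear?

289 Hz

76 km/h = 21.11 m/s.
The observer lies on the +x side, so the source is heading toward the observer and the observer is heading toward the source.
General Doppler shift: f' = f · (v + v_o)/(v − v_s).
f' = 266 × (341 + 6)/(341 − 21.11) = 266 × 347/319.89 ≈ 289 Hz.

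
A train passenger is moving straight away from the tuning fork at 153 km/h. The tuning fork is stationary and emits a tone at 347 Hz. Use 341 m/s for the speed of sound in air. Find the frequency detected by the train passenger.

153 km/h = 42.5 m/s.
Only the observer moves, away from the source, so f' = f · (v − v_o)/v.
f' = 347 × (341 − 42.5)/341 = 347 × 298.5/341 ≈ 304 Hz.

304 Hz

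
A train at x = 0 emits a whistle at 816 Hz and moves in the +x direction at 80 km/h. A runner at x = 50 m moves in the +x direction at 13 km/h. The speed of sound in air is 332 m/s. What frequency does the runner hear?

865 Hz

80 km/h = 22.22 m/s; 13 km/h = 3.611 m/s.
The observer lies on the +x side, so the source is heading toward the observer and the observer is heading away from the source.
With source approaching and observer receding, f' = f · (v − v_o)/(v − v_s).
f' = 816 × (332 − 3.611)/(332 − 22.22) = 816 × 328.39/309.78 ≈ 865 Hz.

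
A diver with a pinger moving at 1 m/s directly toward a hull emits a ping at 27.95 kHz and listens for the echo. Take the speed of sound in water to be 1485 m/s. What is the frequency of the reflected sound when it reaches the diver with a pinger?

The hull receives the sound from a moving source: f₁ = f₀ · v/(v − v_e) = 27.95 × 1485/1484 ≈ 28.0 kHz.
On the return leg the diver with a pinger is a moving observer: f₂ = f₁ · (v + v_e)/v = 28.0 × 1486/1485 ≈ 28.0 kHz.
Equivalently f₂ = f₀ · (v + v_e)/(v − v_e).

28.0 kHz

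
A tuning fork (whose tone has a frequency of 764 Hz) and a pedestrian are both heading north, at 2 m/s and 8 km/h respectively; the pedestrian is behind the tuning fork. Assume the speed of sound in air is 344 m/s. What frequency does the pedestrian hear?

8 km/h = 2.222 m/s.
The pedestrian is behind, so the tuning fork is moving away from it while the pedestrian is moving toward the tuning fork.
General Doppler shift: f' = f · (v + v_o)/(v + v_s).
f' = 764 × (344 + 2.222)/(344 + 2) = 764 × 346.22/346 ≈ 764 Hz.

764 Hz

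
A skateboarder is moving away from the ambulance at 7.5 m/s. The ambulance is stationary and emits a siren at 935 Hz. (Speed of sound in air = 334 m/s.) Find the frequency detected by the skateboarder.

Only the observer moves, away from the source, so f' = f · (v − v_o)/v.
f' = 935 × (334 − 7.5)/334 = 935 × 326.5/334 ≈ 914 Hz.

914 Hz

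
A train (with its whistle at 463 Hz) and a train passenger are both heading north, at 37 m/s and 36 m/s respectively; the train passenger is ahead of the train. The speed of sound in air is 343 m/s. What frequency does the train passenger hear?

The train passenger is ahead, so the train is moving toward it while the train passenger is moving away from the train.
Both move, so f' = f · (v − v_o)/(v − v_s).
f' = 463 × (343 − 36)/(343 − 37) = 463 × 307/306 ≈ 465 Hz.

465 Hz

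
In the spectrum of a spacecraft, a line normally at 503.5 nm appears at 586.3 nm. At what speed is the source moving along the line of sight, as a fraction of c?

0.151

λ'/λ₀ = 1.1644 > 1 (redshift), so the source is receding.
λ'/λ₀ = √((1 + β)/(1 − β)) for a receding source ⇒ β = (r² − 1)/(r² + 1) with r = λ'/λ₀.
β = (1.3559 − 1)/(1.3559 + 1) ≈ 0.151.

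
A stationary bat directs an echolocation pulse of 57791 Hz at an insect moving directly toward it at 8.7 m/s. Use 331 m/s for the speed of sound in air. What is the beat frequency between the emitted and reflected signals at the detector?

3120 Hz

At the insect (a moving observer), f₁ = f₀ · (v + u)/v = 57791 × 339.7/331 ≈ 59310 Hz.
The reflection then acts as a moving source: f₂ = f₁ · v/(v − u) ≈ 60911 Hz.
Beat frequency: |f₂ − f₀| = 2u·f₀/(v − u) = 2 × 8.7 × 57791/322.3 ≈ 3120 Hz.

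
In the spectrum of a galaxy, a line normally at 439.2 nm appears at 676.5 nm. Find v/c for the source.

0.407

λ'/λ₀ = 1.5403 > 1 (redshift), so the source is receding.
λ'/λ₀ = √((1 + β)/(1 − β)) for a receding source ⇒ β = (r² − 1)/(r² + 1) with r = λ'/λ₀.
β = (2.3725 − 1)/(2.3725 + 1) ≈ 0.407.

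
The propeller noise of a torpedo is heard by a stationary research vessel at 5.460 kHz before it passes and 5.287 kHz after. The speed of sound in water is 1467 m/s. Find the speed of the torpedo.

23.6 m/s

f₁/f₂ = (v + v_s)/(v − v_s), so v_s = v · (f₁ − f₂)/(f₁ + f₂).
v_s = 1467 × (5.460 − 5.287)/(5.460 + 5.287) = 1467 × 0.173/10.747 ≈ 23.6 m/s.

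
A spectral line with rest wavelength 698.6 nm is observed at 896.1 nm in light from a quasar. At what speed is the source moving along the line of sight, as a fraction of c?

0.244

λ'/λ₀ = 1.2827 > 1 (redshift), so the source is receding.
λ'/λ₀ = √((1 + β)/(1 − β)) for a receding source ⇒ β = (r² − 1)/(r² + 1) with r = λ'/λ₀.
β = (1.6453 − 1)/(1.6453 + 1) ≈ 0.244.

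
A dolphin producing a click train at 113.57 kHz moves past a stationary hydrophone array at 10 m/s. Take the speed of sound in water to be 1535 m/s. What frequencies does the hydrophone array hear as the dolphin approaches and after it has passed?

114.3 kHz approaching; 112.8 kHz receding

Approaching: f₁ = f · v/(v − v_s) = 113.57 × 1535/1525 ≈ 114.3 kHz.
Receding: f₂ = f · v/(v + v_s) = 113.57 × 1535/1545 ≈ 112.8 kHz.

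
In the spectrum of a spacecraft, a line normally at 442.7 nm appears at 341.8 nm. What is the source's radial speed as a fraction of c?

λ'/λ₀ = 0.7721 < 1 (blueshift), so the source is approaching.
λ'/λ₀ = √((1 − β)/(1 + β)) for an approaching source ⇒ β = (1 − r²)/(1 + r²) with r = λ'/λ₀.
β = (1 − 0.5961)/(1 + 0.5961) ≈ 0.253.

0.253c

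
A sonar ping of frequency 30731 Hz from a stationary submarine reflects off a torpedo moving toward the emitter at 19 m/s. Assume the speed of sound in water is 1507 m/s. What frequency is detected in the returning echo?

The torpedo first receives the wave as a moving observer: f₁ = f₀ · (v + u)/v = 30731 × (1507 + 19)/1507 ≈ 31118 Hz.
The reflection then acts as a moving source: f₂ = f₁ · v/(v − u) ≈ 31516 Hz.

31516 Hz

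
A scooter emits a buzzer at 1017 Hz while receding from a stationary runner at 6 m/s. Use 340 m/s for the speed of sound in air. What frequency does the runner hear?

999 Hz

Moving source, stationary observer: f' = f · v/(v + v_s) since the source is receding.
f' = 1017 × 340/(340 + 6) = 1017 × 340/346 ≈ 999 Hz.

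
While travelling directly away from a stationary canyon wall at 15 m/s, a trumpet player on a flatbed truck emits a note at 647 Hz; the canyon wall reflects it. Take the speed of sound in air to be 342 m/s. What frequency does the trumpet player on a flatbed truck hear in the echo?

The canyon wall receives the sound from a moving source: f₁ = f₀ · v/(v + v_e) = 647 × 342/357 ≈ 620 Hz.
On the return leg the trumpet player on a flatbed truck is a moving observer: f₂ = f₁ · (v − v_e)/v = 620 × 327/342 ≈ 593 Hz.
Equivalently f₂ = f₀ · (v − v_e)/(v + v_e).

593 Hz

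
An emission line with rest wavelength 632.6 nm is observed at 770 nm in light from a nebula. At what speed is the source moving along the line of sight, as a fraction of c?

0.194

λ'/λ₀ = 1.2172 > 1 (redshift), so the source is receding.
λ'/λ₀ = √((1 + β)/(1 − β)) for a receding source ⇒ β = (r² − 1)/(r² + 1) with r = λ'/λ₀.
β = (1.4816 − 1)/(1.4816 + 1) ≈ 0.194.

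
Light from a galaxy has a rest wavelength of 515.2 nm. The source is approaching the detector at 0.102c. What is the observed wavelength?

Relativistic Doppler for wavelength: λ' = λ₀ · √((1 − β)/(1 + β)).
λ' = 515.2 × √(0.8980/1.1020) = 515.2 × 0.90271 ≈ 465.1 nm.

465.1 nm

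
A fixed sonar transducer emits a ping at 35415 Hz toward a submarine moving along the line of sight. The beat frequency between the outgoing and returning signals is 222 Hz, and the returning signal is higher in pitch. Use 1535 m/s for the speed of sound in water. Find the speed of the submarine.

4.8 m/s

Double Doppler shift off a moving reflector: f₂ = f₀ · (v + u)/(v − u) (u > 0 toward emitter).
Returning signal is higher, so f₂ = f₀ + Δf = 35415 + 222 = 35637 Hz.
Rearranging, u = v · (f₂ − f₀)/(f₂ + f₀) = 1535 × 222/71052 ≈ 4.8 m/s.
So the submarine is moving at 4.8 m/s toward the emitter.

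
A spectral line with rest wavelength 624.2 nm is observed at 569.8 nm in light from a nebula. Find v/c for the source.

0.091

λ'/λ₀ = 0.9128 < 1 (blueshift), so the source is approaching.
λ'/λ₀ = √((1 − β)/(1 + β)) for an approaching source ⇒ β = (1 − r²)/(1 + r²) with r = λ'/λ₀.
β = (1 − 0.8333)/(1 + 0.8333) ≈ 0.091.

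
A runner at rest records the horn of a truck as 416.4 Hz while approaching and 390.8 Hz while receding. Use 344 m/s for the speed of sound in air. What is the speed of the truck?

f₁/f₂ = (v + v_s)/(v − v_s), so v_s = v · (f₁ − f₂)/(f₁ + f₂).
v_s = 344 × (416.4 − 390.8)/(416.4 + 390.8) = 344 × 25.6/807.2 ≈ 10.9 m/s.

10.9 m/s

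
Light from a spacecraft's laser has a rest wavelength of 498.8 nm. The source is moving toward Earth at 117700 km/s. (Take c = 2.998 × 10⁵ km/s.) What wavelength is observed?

β = v/c = 117700/299800 = 0.3926.
Relativistic Doppler for wavelength: λ' = λ₀ · √((1 − β)/(1 + β)).
λ' = 498.8 × √(0.6074/1.3926) = 498.8 × 0.66043 ≈ 329.4 nm.

329.4 nm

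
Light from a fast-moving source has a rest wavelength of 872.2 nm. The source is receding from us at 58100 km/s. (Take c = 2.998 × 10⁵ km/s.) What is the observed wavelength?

β = v/c = 58100/299800 = 0.1938.
Relativistic Doppler for wavelength: λ' = λ₀ · √((1 + β)/(1 − β)).
λ' = 872.2 × √(1.1938/0.8062) = 872.2 × 1.21687 ≈ 1061.3 nm.

1061.3 nm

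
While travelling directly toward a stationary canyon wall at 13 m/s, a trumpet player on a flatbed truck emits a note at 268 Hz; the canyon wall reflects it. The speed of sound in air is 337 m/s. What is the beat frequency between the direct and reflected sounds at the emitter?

21.5 Hz

The canyon wall receives the sound from a moving source: f₁ = f₀ · v/(v − v_e) = 268 × 337/324 ≈ 278.8 Hz.
On the return leg the trumpet player on a flatbed truck is a moving observer: f₂ = f₁ · (v + v_e)/v = 278.8 × 350/337 ≈ 289.5 Hz.
Equivalently f₂ = f₀ · (v + v_e)/(v − v_e).
Beat against the emitted tone: |f₂ − f₀| = 2v_e·f₀/(v − v_e) = 2 × 13 × 268/324 ≈ 21.5 Hz.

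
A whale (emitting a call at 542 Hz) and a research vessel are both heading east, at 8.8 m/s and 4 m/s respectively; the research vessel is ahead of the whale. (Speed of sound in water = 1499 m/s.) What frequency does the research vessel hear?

544 Hz

The research vessel is ahead, so the whale is moving toward it while the research vessel is moving away from the whale.
Both move, so f' = f · (v − v_o)/(v − v_s).
f' = 542 × (1499 − 4)/(1499 − 8.8) = 542 × 1495/1490.2 ≈ 544 Hz.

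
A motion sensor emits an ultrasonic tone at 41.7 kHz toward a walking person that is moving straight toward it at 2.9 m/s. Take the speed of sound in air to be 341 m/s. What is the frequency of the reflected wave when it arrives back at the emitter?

42.4 kHz

The walking person first receives the wave as a moving observer: f₁ = f₀ · (v + u)/v = 41.7 × (341 + 2.9)/341 ≈ 42.1 kHz.
The reflection then acts as a moving source: f₂ = f₁ · v/(v − u) ≈ 42.4 kHz.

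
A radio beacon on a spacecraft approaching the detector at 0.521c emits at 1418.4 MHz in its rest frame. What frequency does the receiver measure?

Relativistic Doppler for frequency: f' = f₀ · √((1 + β)/(1 − β)).
f' = 1418.4 × √(1.5210/0.4790) = 1418.4 × 1.78196 ≈ 2527.5 MHz.

2527.5 MHz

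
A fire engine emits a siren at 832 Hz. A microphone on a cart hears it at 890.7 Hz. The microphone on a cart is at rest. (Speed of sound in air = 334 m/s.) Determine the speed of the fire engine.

22.0 m/s

f' > f, so the fire engine is approaching.
f' = f · v/(v − v_s) ⇒ v_s = v · |1 − f/f'|.
v_s = 334 × |1 − 832/890.7| = 334 × 0.0659 ≈ 22.0 m/s.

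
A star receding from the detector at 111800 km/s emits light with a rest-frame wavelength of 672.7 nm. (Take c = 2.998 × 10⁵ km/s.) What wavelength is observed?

β = v/c = 111800/299800 = 0.3729.
Relativistic Doppler for wavelength: λ' = λ₀ · √((1 + β)/(1 − β)).
λ' = 672.7 × √(1.3729/0.6271) = 672.7 × 1.47965 ≈ 995.4 nm.

995.4 nm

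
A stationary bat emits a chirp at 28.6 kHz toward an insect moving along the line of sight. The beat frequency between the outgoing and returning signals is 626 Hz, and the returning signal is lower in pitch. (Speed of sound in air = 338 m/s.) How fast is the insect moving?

3.7 m/s

Double Doppler shift off a moving reflector: f₂ = f₀ · (v + u)/(v − u) (u > 0 toward emitter).
Returning signal is lower, so f₂ = f₀ − Δf = 28600 − 626 = 27974 Hz.
Rearranging, u = v · (f₂ − f₀)/(f₂ + f₀) = 338 × -626/56574 ≈ -3.7 m/s.
So the insect is moving at 3.7 m/s away from the emitter.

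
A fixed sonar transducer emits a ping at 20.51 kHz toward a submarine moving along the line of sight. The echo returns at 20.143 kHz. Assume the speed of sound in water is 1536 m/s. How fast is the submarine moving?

Double Doppler shift off a moving reflector: f₂ = f₀ · (v + u)/(v − u) (u > 0 toward emitter).
Rearranging, u = v · (f₂ − f₀)/(f₂ + f₀) = 1536 × -0.367/40.653 ≈ -13.9 m/s.
So the submarine is moving at 13.9 m/s away from the emitter.

13.9 m/s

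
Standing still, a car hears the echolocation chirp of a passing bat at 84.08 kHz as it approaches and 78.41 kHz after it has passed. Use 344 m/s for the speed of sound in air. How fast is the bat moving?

12.0 m/s

f₁/f₂ = (v + v_s)/(v − v_s), so v_s = v · (f₁ − f₂)/(f₁ + f₂).
v_s = 344 × (84.08 − 78.41)/(84.08 + 78.41) = 344 × 5.67/162.49 ≈ 12.0 m/s.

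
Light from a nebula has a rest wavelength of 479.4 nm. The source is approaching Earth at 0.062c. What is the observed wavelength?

Relativistic Doppler for wavelength: λ' = λ₀ · √((1 − β)/(1 + β)).
λ' = 479.4 × √(0.9380/1.0620) = 479.4 × 0.93981 ≈ 450.5 nm.

450.5 nm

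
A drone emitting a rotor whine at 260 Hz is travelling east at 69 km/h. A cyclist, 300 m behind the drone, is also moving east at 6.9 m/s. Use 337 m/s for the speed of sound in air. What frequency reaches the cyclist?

251 Hz

69 km/h = 19.17 m/s.
The cyclist is behind, so the drone is moving away from it while the cyclist is moving toward the drone.
With source receding and observer approaching, f' = f · (v + v_o)/(v + v_s).
f' = 260 × (337 + 6.9)/(337 + 19.17) = 260 × 343.9/356.17 ≈ 251 Hz.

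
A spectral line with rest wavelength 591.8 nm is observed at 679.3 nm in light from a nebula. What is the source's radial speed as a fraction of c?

0.137

λ'/λ₀ = 1.1479 > 1 (redshift), so the source is receding.
λ'/λ₀ = √((1 + β)/(1 − β)) for a receding source ⇒ β = (r² − 1)/(r² + 1) with r = λ'/λ₀.
β = (1.3176 − 1)/(1.3176 + 1) ≈ 0.137.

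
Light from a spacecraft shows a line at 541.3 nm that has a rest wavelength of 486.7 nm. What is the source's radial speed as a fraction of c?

λ'/λ₀ = 1.1122 > 1 (redshift), so the source is receding.
λ'/λ₀ = √((1 + β)/(1 − β)) for a receding source ⇒ β = (r² − 1)/(r² + 1) with r = λ'/λ₀.
β = (1.2370 − 1)/(1.2370 + 1) ≈ 0.106.

0.106c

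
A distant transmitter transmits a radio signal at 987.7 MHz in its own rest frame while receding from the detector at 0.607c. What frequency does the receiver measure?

Relativistic Doppler for frequency: f' = f₀ · √((1 − β)/(1 + β)).
f' = 987.7 × √(0.3930/1.6070) = 987.7 × 0.49453 ≈ 488.4 MHz.

488.4 MHz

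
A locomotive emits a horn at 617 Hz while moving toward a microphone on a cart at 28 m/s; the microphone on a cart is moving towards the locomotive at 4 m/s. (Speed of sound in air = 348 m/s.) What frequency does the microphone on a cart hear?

679 Hz

General Doppler shift: f' = f · (v + v_o)/(v − v_s).
f' = 617 × (348 + 4)/(348 − 28) = 617 × 352/320 ≈ 679 Hz.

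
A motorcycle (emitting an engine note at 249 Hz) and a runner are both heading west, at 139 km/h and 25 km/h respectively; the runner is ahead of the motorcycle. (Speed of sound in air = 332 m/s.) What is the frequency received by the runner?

276 Hz

139 km/h = 38.61 m/s; 25 km/h = 6.944 m/s.
The runner is ahead, so the motorcycle is moving toward it while the runner is moving away from the motorcycle.
General Doppler shift: f' = f · (v − v_o)/(v − v_s).
f' = 249 × (332 − 6.944)/(332 − 38.61) = 249 × 325.06/293.39 ≈ 276 Hz.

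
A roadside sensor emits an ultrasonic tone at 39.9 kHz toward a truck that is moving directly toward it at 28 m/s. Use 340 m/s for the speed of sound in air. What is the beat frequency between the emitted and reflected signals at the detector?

At the truck (a moving observer), f₁ = f₀ · (v + u)/v = 39.9 × 368/340 ≈ 43.19 kHz.
The reflection then acts as a moving source: f₂ = f₁ · v/(v − u) ≈ 47.06 kHz.
Beat frequency (with f₀ = 39900 Hz): |f₂ − f₀| = 2u·f₀/(v − u) = 2 × 28 × 39900/312 ≈ 7162 Hz.

7162 Hz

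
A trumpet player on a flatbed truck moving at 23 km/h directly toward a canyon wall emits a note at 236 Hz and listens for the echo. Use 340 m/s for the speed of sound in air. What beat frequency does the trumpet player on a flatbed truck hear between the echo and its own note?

23 km/h = 6.389 m/s.
The canyon wall receives the sound from a moving source: f₁ = f₀ · v/(v − v_e) = 236 × 340/333.61 ≈ 240.52 Hz.
On the return leg the trumpet player on a flatbed truck is a moving observer: f₂ = f₁ · (v + v_e)/v = 240.52 × 346.39/340 ≈ 245.04 Hz.
Beat against the emitted tone: |f₂ − f₀| = 2v_e·f₀/(v − v_e) = 2 × 6.389 × 236/333.61 ≈ 9.0 Hz.

9.0 Hz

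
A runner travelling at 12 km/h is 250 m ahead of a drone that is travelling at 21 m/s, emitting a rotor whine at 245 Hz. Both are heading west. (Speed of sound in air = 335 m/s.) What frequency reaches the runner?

259 Hz

12 km/h = 3.333 m/s.
The runner is ahead, so the drone is moving toward it while the runner is moving away from the drone.
General Doppler shift: f' = f · (v − v_o)/(v − v_s).
f' = 245 × (335 − 3.333)/(335 − 21) = 245 × 331.67/314 ≈ 259 Hz.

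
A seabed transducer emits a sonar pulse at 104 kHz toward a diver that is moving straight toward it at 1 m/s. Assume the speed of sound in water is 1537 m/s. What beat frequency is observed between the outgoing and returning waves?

The diver first receives the wave as a moving observer: f₁ = f₀ · (v + u)/v = 104 × (1537 + 1)/1537 ≈ 104.0677 kHz.
The reflection then acts as a moving source: f₂ = f₁ · v/(v − u) ≈ 104.1354 kHz.
Beat frequency (with f₀ = 104000 Hz): |f₂ − f₀| = 2u·f₀/(v − u) = 2 × 1 × 104000/1536 ≈ 135 Hz.

135 Hz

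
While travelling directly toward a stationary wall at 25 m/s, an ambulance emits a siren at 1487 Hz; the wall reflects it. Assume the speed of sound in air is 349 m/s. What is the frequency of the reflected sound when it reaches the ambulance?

1716 Hz

The wall receives the sound from a moving source: f₁ = f₀ · v/(v − v_e) = 1487 × 349/324 ≈ 1602 Hz.
On the return leg the ambulance is a moving observer: f₂ = f₁ · (v + v_e)/v = 1602 × 374/349 ≈ 1716 Hz.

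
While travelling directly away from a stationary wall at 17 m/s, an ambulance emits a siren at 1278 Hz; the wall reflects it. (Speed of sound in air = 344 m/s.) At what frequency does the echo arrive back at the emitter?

1158 Hz

The wall receives the sound from a moving source: f₁ = f₀ · v/(v + v_e) = 1278 × 344/361 ≈ 1218 Hz.
On the return leg the ambulance is a moving observer: f₂ = f₁ · (v − v_e)/v = 1218 × 327/344 ≈ 1158 Hz.
Equivalently f₂ = f₀ · (v − v_e)/(v + v_e).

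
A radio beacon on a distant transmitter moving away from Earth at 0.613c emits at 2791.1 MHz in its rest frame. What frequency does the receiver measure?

1367.1 MHz

Relativistic Doppler for frequency: f' = f₀ · √((1 − β)/(1 + β)).
f' = 2791.1 × √(0.3870/1.6130) = 2791.1 × 0.48982 ≈ 1367.1 MHz.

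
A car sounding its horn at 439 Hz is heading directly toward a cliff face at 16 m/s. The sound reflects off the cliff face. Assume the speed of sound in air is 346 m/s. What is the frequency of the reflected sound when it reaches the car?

The cliff face receives the sound from a moving source: f₁ = f₀ · v/(v − v_e) = 439 × 346/330 ≈ 460 Hz.
On the return leg the car is a moving observer: f₂ = f₁ · (v + v_e)/v = 460 × 362/346 ≈ 482 Hz.
Equivalently f₂ = f₀ · (v + v_e)/(v − v_e).

482 Hz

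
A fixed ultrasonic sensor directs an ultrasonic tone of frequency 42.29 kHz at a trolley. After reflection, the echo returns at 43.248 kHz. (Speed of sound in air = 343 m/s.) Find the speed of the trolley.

3.8 m/s

Double Doppler shift off a moving reflector: f₂ = f₀ · (v + u)/(v − u) (u > 0 toward emitter).
Rearranging, u = v · (f₂ − f₀)/(f₂ + f₀) = 343 × 0.958/85.538 ≈ 3.8 m/s.
So the trolley is moving at 3.8 m/s toward the emitter.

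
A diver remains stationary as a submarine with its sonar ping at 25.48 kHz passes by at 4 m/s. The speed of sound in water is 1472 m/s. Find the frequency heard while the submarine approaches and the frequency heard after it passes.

25.5 kHz approaching; 25.4 kHz receding

Approaching: f₁ = f · v/(v − v_s) = 25.48 × 1472/1468 ≈ 25.5 kHz.
Receding: f₂ = f · v/(v + v_s) = 25.48 × 1472/1476 ≈ 25.4 kHz.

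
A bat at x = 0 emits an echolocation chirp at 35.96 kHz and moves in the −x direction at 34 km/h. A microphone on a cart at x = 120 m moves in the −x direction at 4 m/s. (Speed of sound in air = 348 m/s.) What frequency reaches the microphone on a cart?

35.4 kHz

34 km/h = 9.444 m/s.
The observer lies on the +x side, so the source is heading away from the observer and the observer is heading toward the source.
Both move, so f' = f · (v + v_o)/(v + v_s).
f' = 35.96 × (348 + 4)/(348 + 9.444) = 35.96 × 352/357.44 ≈ 35.4 kHz.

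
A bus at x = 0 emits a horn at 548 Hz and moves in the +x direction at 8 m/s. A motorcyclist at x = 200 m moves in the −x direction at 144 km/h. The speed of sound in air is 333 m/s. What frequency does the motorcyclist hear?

144 km/h = 40 m/s.
The observer lies on the +x side, so the source is heading toward the observer and the observer is heading toward the source.
General Doppler shift: f' = f · (v + v_o)/(v − v_s).
f' = 548 × (333 + 40)/(333 − 8) = 548 × 373/325 ≈ 629 Hz.

629 Hz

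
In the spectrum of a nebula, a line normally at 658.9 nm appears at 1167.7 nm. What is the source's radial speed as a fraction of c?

λ'/λ₀ = 1.7722 > 1 (redshift), so the source is receding.
λ'/λ₀ = √((1 + β)/(1 − β)) for a receding source ⇒ β = (r² − 1)/(r² + 1) with r = λ'/λ₀.
β = (3.1407 − 1)/(3.1407 + 1) ≈ 0.517.

0.517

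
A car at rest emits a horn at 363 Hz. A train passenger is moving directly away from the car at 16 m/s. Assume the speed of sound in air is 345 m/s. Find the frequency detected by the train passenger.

346 Hz

Moving observer, stationary source: f' = f · (v − v_o)/v.
f' = 363 × (345 − 16)/345 = 363 × 329/345 ≈ 346 Hz.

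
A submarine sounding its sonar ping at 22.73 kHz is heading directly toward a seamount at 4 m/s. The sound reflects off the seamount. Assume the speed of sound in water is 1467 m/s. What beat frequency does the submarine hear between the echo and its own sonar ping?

The seamount receives the sound from a moving source: f₁ = f₀ · v/(v − v_e) = 22.73 × 1467/1463 ≈ 22.7921 kHz.
On the return leg the submarine is a moving observer: f₂ = f₁ · (v + v_e)/v = 22.7921 × 1471/1467 ≈ 22.8543 kHz.
Beat against the emitted tone (with f₀ = 22730 Hz): |f₂ − f₀| = 2v_e·f₀/(v − v_e) = 2 × 4 × 22730/1463 ≈ 124 Hz.

124 Hz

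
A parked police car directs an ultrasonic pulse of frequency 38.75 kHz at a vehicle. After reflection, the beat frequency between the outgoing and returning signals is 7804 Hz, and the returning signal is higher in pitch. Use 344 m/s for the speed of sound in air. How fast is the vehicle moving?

Double Doppler shift off a moving reflector: f₂ = f₀ · (v + u)/(v − u) (u > 0 toward emitter).
Returning signal is higher, so f₂ = f₀ + Δf = 38750 + 7804 = 46554 Hz.
Rearranging, u = v · (f₂ − f₀)/(f₂ + f₀) = 344 × 7804/85304 ≈ 31 m/s.
So the vehicle is moving at 31 m/s toward the emitter.

31 m/s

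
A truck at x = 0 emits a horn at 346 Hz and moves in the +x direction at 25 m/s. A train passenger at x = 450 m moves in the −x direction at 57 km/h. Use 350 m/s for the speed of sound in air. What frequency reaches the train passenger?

57 km/h = 15.83 m/s.
The observer lies on the +x side, so the source is heading toward the observer and the observer is heading toward the source.
General Doppler shift: f' = f · (v + v_o)/(v − v_s).
f' = 346 × (350 + 15.83)/(350 − 25) = 346 × 365.83/325 ≈ 389 Hz.

389 Hz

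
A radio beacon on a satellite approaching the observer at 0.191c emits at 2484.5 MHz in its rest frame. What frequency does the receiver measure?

3014.5 MHz

Relativistic Doppler for frequency: f' = f₀ · √((1 + β)/(1 − β)).
f' = 2484.5 × √(1.1910/0.8090) = 2484.5 × 1.21334 ≈ 3014.5 MHz.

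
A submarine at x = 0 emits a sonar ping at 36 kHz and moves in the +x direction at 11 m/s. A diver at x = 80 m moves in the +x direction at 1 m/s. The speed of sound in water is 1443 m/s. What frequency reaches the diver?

36.3 kHz

The observer lies on the +x side, so the source is heading toward the observer and the observer is heading away from the source.
With source approaching and observer receding, f' = f · (v − v_o)/(v − v_s).
f' = 36 × (1443 − 1)/(1443 − 11) = 36 × 1442/1432 ≈ 36.3 kHz.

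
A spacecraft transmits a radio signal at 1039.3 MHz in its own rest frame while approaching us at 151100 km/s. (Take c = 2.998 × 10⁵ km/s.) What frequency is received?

1809.8 MHz

β = v/c = 151100/299800 = 0.5040.
Relativistic Doppler for frequency: f' = f₀ · √((1 + β)/(1 − β)).
f' = 1039.3 × √(1.5040/0.4960) = 1039.3 × 1.74134 ≈ 1809.8 MHz.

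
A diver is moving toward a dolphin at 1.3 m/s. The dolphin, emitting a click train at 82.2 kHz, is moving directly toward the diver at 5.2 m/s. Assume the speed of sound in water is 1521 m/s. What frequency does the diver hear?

82.6 kHz

General Doppler shift: f' = f · (v + v_o)/(v − v_s).
f' = 82.2 × (1521 + 1.3)/(1521 − 5.2) = 82.2 × 1522.3/1515.8 ≈ 82.6 kHz.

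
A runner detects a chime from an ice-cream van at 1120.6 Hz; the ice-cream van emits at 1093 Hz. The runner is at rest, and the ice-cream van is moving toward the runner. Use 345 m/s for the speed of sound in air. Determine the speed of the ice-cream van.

f' = f · v/(v − v_s) ⇒ v_s = v · |1 − f/f'|.
v_s = 345 × |1 − 1093/1120.6| = 345 × 0.02463 ≈ 8.5 m/s.

8.5 m/s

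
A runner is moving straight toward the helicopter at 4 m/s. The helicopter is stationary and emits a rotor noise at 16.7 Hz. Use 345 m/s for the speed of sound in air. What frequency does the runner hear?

16.9 Hz

Moving observer, stationary source: f' = f · (v + v_o)/v.
f' = 16.7 × (345 + 4)/345 = 16.7 × 349/345 ≈ 16.9 Hz.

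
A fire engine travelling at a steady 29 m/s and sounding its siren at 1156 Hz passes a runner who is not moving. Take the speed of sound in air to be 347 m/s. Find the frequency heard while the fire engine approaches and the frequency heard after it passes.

Approaching: f₁ = f · v/(v − v_s) = 1156 × 347/318 ≈ 1261 Hz.
Receding: f₂ = f · v/(v + v_s) = 1156 × 347/376 ≈ 1067 Hz.

1261 Hz approaching; 1067 Hz receding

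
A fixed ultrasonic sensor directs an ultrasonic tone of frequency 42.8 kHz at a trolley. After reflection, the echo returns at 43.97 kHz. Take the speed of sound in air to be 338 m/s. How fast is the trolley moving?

Double Doppler shift off a moving reflector: f₂ = f₀ · (v + u)/(v − u) (u > 0 toward emitter).
Rearranging, u = v · (f₂ − f₀)/(f₂ + f₀) = 338 × 1.17/86.77 ≈ 4.6 m/s.
So the trolley is moving at 4.6 m/s toward the emitter.

4.6 m/s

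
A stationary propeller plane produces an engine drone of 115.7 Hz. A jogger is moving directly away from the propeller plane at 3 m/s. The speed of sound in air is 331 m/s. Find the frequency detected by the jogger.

115 Hz

Only the observer moves, away from the source, so f' = f · (v − v_o)/v.
f' = 115.7 × (331 − 3)/331 = 115.7 × 328/331 ≈ 115 Hz.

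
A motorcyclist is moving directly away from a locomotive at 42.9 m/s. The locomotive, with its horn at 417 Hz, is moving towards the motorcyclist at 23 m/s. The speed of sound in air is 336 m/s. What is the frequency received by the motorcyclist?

With source approaching and observer receding, f' = f · (v − v_o)/(v − v_s).
f' = 417 × (336 − 42.9)/(336 − 23) = 417 × 293.1/313 ≈ 390 Hz.

390 Hz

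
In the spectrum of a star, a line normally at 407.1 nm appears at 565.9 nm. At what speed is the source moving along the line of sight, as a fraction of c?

0.318

λ'/λ₀ = 1.3901 > 1 (redshift), so the source is receding.
λ'/λ₀ = √((1 + β)/(1 − β)) for a receding source ⇒ β = (r² − 1)/(r² + 1) with r = λ'/λ₀.
β = (1.9323 − 1)/(1.9323 + 1) ≈ 0.318.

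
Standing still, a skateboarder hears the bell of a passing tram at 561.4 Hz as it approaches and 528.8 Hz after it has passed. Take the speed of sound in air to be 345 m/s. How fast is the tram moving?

f₁/f₂ = (v + v_s)/(v − v_s), so v_s = v · (f₁ − f₂)/(f₁ + f₂).
v_s = 345 × (561.4 − 528.8)/(561.4 + 528.8) = 345 × 32.6/1090.2 ≈ 10.3 m/s.

10.3 m/s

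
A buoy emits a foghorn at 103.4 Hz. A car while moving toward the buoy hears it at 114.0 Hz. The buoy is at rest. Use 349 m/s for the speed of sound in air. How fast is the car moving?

f' = f · (v + v_o)/v ⇒ v_o = v · |f'/f − 1|.
v_o = 349 × |114.0/103.4 − 1| = 349 × 0.1025 ≈ 36 m/s.

36 m/s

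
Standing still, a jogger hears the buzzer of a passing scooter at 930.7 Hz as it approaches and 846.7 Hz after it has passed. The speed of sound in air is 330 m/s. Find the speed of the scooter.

f₁/f₂ = (v + v_s)/(v − v_s), so v_s = v · (f₁ − f₂)/(f₁ + f₂).
v_s = 330 × (930.7 − 846.7)/(930.7 + 846.7) = 330 × 84.0/1777.4 ≈ 15.6 m/s.

15.6 m/s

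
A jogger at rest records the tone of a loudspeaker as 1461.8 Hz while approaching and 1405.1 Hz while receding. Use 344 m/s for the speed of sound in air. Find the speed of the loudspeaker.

f₁/f₂ = (v + v_s)/(v − v_s), so v_s = v · (f₁ − f₂)/(f₁ + f₂).
v_s = 344 × (1461.8 − 1405.1)/(1461.8 + 1405.1) = 344 × 56.7/2866.9 ≈ 6.8 m/s.

6.8 m/s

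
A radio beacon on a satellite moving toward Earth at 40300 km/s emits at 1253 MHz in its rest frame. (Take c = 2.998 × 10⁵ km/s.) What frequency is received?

β = v/c = 40300/299800 = 0.1344.
Relativistic Doppler for frequency: f' = f₀ · √((1 + β)/(1 − β)).
f' = 1253 × √(1.1344/0.8656) = 1253 × 1.14481 ≈ 1434.5 MHz.

1434.5 MHz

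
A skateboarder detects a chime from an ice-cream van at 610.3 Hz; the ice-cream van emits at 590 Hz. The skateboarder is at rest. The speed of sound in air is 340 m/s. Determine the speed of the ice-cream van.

f' > f, so the ice-cream van is approaching.
f' = f · v/(v − v_s) ⇒ v_s = v · |1 − f/f'|.
v_s = 340 × |1 − 590/610.3| = 340 × 0.03326 ≈ 11.3 m/s.

11.3 m/s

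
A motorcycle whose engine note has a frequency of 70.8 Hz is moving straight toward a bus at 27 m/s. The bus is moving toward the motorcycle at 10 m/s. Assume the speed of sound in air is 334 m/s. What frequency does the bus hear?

Both move, so f' = f · (v + v_o)/(v − v_s).
f' = 70.8 × (334 + 10)/(334 − 27) = 70.8 × 344/307 ≈ 79 Hz.

79 Hz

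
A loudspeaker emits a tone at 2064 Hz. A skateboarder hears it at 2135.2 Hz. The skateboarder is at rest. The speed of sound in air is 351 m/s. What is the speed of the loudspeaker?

f' > f, so the loudspeaker is approaching.
f' = f · v/(v − v_s) ⇒ v_s = v · |1 − f/f'|.
v_s = 351 × |1 − 2064/2135.2| = 351 × 0.03335 ≈ 11.7 m/s.

11.7 m/s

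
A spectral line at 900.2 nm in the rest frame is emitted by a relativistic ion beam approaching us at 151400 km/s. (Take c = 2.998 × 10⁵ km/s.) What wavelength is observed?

β = v/c = 151400/299800 = 0.5050.
Relativistic Doppler for wavelength: λ' = λ₀ · √((1 − β)/(1 + β)).
λ' = 900.2 × √(0.4950/1.5050) = 900.2 × 0.57350 ≈ 516.3 nm.

516.3 nm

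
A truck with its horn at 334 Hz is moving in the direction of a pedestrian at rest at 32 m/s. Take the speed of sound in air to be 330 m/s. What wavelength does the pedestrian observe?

89.2 cm

With the source moving toward a stationary observer, f' = f · v/(v − v_s).
f' = 334 × 330/(330 − 32) ≈ 370 Hz.
λ' = v/f' = 330/369.866 ≈ 89.2 cm.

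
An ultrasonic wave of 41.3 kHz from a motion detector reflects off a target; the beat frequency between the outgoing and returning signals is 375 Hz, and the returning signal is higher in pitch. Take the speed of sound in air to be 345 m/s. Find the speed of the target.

1.56 m/s

Double Doppler shift off a moving reflector: f₂ = f₀ · (v + u)/(v − u) (u > 0 toward emitter).
Returning signal is higher, so f₂ = f₀ + Δf = 41300 + 375 = 41675 Hz.
Rearranging, u = v · (f₂ − f₀)/(f₂ + f₀) = 345 × 375/82975 ≈ 1.56 m/s.
So the target is moving at 1.56 m/s toward the emitter.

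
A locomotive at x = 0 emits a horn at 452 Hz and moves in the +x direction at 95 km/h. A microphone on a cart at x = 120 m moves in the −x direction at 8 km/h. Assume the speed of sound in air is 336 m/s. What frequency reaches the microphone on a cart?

494 Hz

95 km/h = 26.39 m/s; 8 km/h = 2.222 m/s.
The observer lies on the +x side, so the source is heading toward the observer and the observer is heading toward the source.
Both move, so f' = f · (v + v_o)/(v − v_s).
f' = 452 × (336 + 2.222)/(336 − 26.39) = 452 × 338.22/309.61 ≈ 494 Hz.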